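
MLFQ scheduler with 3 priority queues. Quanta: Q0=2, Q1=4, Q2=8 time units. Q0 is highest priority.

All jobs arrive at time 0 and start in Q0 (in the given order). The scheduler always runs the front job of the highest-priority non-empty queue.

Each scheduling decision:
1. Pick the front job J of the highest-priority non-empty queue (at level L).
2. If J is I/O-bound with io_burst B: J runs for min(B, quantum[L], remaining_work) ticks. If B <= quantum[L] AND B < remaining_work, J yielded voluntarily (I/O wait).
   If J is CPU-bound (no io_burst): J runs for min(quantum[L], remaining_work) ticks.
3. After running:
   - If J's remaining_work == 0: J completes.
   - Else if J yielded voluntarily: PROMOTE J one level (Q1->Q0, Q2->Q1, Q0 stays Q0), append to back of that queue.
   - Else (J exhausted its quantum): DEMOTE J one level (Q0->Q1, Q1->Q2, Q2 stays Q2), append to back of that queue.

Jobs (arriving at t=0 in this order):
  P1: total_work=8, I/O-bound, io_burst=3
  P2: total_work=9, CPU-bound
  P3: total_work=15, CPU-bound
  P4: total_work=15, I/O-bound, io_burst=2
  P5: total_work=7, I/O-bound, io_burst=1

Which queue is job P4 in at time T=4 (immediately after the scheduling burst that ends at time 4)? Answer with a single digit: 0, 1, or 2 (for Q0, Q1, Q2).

Answer: 0

Derivation:
t=0-2: P1@Q0 runs 2, rem=6, quantum used, demote→Q1. Q0=[P2,P3,P4,P5] Q1=[P1] Q2=[]
t=2-4: P2@Q0 runs 2, rem=7, quantum used, demote→Q1. Q0=[P3,P4,P5] Q1=[P1,P2] Q2=[]
t=4-6: P3@Q0 runs 2, rem=13, quantum used, demote→Q1. Q0=[P4,P5] Q1=[P1,P2,P3] Q2=[]
t=6-8: P4@Q0 runs 2, rem=13, I/O yield, promote→Q0. Q0=[P5,P4] Q1=[P1,P2,P3] Q2=[]
t=8-9: P5@Q0 runs 1, rem=6, I/O yield, promote→Q0. Q0=[P4,P5] Q1=[P1,P2,P3] Q2=[]
t=9-11: P4@Q0 runs 2, rem=11, I/O yield, promote→Q0. Q0=[P5,P4] Q1=[P1,P2,P3] Q2=[]
t=11-12: P5@Q0 runs 1, rem=5, I/O yield, promote→Q0. Q0=[P4,P5] Q1=[P1,P2,P3] Q2=[]
t=12-14: P4@Q0 runs 2, rem=9, I/O yield, promote→Q0. Q0=[P5,P4] Q1=[P1,P2,P3] Q2=[]
t=14-15: P5@Q0 runs 1, rem=4, I/O yield, promote→Q0. Q0=[P4,P5] Q1=[P1,P2,P3] Q2=[]
t=15-17: P4@Q0 runs 2, rem=7, I/O yield, promote→Q0. Q0=[P5,P4] Q1=[P1,P2,P3] Q2=[]
t=17-18: P5@Q0 runs 1, rem=3, I/O yield, promote→Q0. Q0=[P4,P5] Q1=[P1,P2,P3] Q2=[]
t=18-20: P4@Q0 runs 2, rem=5, I/O yield, promote→Q0. Q0=[P5,P4] Q1=[P1,P2,P3] Q2=[]
t=20-21: P5@Q0 runs 1, rem=2, I/O yield, promote→Q0. Q0=[P4,P5] Q1=[P1,P2,P3] Q2=[]
t=21-23: P4@Q0 runs 2, rem=3, I/O yield, promote→Q0. Q0=[P5,P4] Q1=[P1,P2,P3] Q2=[]
t=23-24: P5@Q0 runs 1, rem=1, I/O yield, promote→Q0. Q0=[P4,P5] Q1=[P1,P2,P3] Q2=[]
t=24-26: P4@Q0 runs 2, rem=1, I/O yield, promote→Q0. Q0=[P5,P4] Q1=[P1,P2,P3] Q2=[]
t=26-27: P5@Q0 runs 1, rem=0, completes. Q0=[P4] Q1=[P1,P2,P3] Q2=[]
t=27-28: P4@Q0 runs 1, rem=0, completes. Q0=[] Q1=[P1,P2,P3] Q2=[]
t=28-31: P1@Q1 runs 3, rem=3, I/O yield, promote→Q0. Q0=[P1] Q1=[P2,P3] Q2=[]
t=31-33: P1@Q0 runs 2, rem=1, quantum used, demote→Q1. Q0=[] Q1=[P2,P3,P1] Q2=[]
t=33-37: P2@Q1 runs 4, rem=3, quantum used, demote→Q2. Q0=[] Q1=[P3,P1] Q2=[P2]
t=37-41: P3@Q1 runs 4, rem=9, quantum used, demote→Q2. Q0=[] Q1=[P1] Q2=[P2,P3]
t=41-42: P1@Q1 runs 1, rem=0, completes. Q0=[] Q1=[] Q2=[P2,P3]
t=42-45: P2@Q2 runs 3, rem=0, completes. Q0=[] Q1=[] Q2=[P3]
t=45-53: P3@Q2 runs 8, rem=1, quantum used, demote→Q2. Q0=[] Q1=[] Q2=[P3]
t=53-54: P3@Q2 runs 1, rem=0, completes. Q0=[] Q1=[] Q2=[]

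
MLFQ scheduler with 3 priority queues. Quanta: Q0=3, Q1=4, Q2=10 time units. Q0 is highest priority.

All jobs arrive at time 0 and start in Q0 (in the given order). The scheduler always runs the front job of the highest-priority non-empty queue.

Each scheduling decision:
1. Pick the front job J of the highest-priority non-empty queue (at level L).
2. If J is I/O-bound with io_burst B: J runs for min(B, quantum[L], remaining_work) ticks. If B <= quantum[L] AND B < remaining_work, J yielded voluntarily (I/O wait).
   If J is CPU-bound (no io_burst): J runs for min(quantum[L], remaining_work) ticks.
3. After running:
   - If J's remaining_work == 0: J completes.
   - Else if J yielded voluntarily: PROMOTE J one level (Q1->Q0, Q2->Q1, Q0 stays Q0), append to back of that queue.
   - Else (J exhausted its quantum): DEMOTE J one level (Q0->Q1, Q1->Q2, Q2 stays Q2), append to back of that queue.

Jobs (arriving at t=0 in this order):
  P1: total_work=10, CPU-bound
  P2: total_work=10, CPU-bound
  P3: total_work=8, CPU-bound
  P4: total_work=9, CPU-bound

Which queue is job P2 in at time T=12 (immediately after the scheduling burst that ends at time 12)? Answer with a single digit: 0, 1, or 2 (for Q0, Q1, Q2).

Answer: 1

Derivation:
t=0-3: P1@Q0 runs 3, rem=7, quantum used, demote→Q1. Q0=[P2,P3,P4] Q1=[P1] Q2=[]
t=3-6: P2@Q0 runs 3, rem=7, quantum used, demote→Q1. Q0=[P3,P4] Q1=[P1,P2] Q2=[]
t=6-9: P3@Q0 runs 3, rem=5, quantum used, demote→Q1. Q0=[P4] Q1=[P1,P2,P3] Q2=[]
t=9-12: P4@Q0 runs 3, rem=6, quantum used, demote→Q1. Q0=[] Q1=[P1,P2,P3,P4] Q2=[]
t=12-16: P1@Q1 runs 4, rem=3, quantum used, demote→Q2. Q0=[] Q1=[P2,P3,P4] Q2=[P1]
t=16-20: P2@Q1 runs 4, rem=3, quantum used, demote→Q2. Q0=[] Q1=[P3,P4] Q2=[P1,P2]
t=20-24: P3@Q1 runs 4, rem=1, quantum used, demote→Q2. Q0=[] Q1=[P4] Q2=[P1,P2,P3]
t=24-28: P4@Q1 runs 4, rem=2, quantum used, demote→Q2. Q0=[] Q1=[] Q2=[P1,P2,P3,P4]
t=28-31: P1@Q2 runs 3, rem=0, completes. Q0=[] Q1=[] Q2=[P2,P3,P4]
t=31-34: P2@Q2 runs 3, rem=0, completes. Q0=[] Q1=[] Q2=[P3,P4]
t=34-35: P3@Q2 runs 1, rem=0, completes. Q0=[] Q1=[] Q2=[P4]
t=35-37: P4@Q2 runs 2, rem=0, completes. Q0=[] Q1=[] Q2=[]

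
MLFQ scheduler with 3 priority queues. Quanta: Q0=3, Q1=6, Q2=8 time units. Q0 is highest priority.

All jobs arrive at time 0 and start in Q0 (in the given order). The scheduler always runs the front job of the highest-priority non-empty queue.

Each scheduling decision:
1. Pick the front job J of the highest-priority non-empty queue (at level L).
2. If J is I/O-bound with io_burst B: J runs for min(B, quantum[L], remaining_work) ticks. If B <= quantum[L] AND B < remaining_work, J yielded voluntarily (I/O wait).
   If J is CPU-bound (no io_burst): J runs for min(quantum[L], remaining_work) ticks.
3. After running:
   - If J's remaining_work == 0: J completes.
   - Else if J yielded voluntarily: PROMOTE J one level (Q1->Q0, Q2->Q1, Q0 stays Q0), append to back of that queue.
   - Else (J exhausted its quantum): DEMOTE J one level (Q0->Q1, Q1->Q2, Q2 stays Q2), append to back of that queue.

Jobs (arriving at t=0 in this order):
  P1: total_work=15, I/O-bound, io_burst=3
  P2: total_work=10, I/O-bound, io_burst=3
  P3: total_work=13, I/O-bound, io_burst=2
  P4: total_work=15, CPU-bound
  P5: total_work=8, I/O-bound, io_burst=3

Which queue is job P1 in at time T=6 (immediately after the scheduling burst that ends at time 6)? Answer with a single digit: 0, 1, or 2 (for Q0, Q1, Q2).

t=0-3: P1@Q0 runs 3, rem=12, I/O yield, promote→Q0. Q0=[P2,P3,P4,P5,P1] Q1=[] Q2=[]
t=3-6: P2@Q0 runs 3, rem=7, I/O yield, promote→Q0. Q0=[P3,P4,P5,P1,P2] Q1=[] Q2=[]
t=6-8: P3@Q0 runs 2, rem=11, I/O yield, promote→Q0. Q0=[P4,P5,P1,P2,P3] Q1=[] Q2=[]
t=8-11: P4@Q0 runs 3, rem=12, quantum used, demote→Q1. Q0=[P5,P1,P2,P3] Q1=[P4] Q2=[]
t=11-14: P5@Q0 runs 3, rem=5, I/O yield, promote→Q0. Q0=[P1,P2,P3,P5] Q1=[P4] Q2=[]
t=14-17: P1@Q0 runs 3, rem=9, I/O yield, promote→Q0. Q0=[P2,P3,P5,P1] Q1=[P4] Q2=[]
t=17-20: P2@Q0 runs 3, rem=4, I/O yield, promote→Q0. Q0=[P3,P5,P1,P2] Q1=[P4] Q2=[]
t=20-22: P3@Q0 runs 2, rem=9, I/O yield, promote→Q0. Q0=[P5,P1,P2,P3] Q1=[P4] Q2=[]
t=22-25: P5@Q0 runs 3, rem=2, I/O yield, promote→Q0. Q0=[P1,P2,P3,P5] Q1=[P4] Q2=[]
t=25-28: P1@Q0 runs 3, rem=6, I/O yield, promote→Q0. Q0=[P2,P3,P5,P1] Q1=[P4] Q2=[]
t=28-31: P2@Q0 runs 3, rem=1, I/O yield, promote→Q0. Q0=[P3,P5,P1,P2] Q1=[P4] Q2=[]
t=31-33: P3@Q0 runs 2, rem=7, I/O yield, promote→Q0. Q0=[P5,P1,P2,P3] Q1=[P4] Q2=[]
t=33-35: P5@Q0 runs 2, rem=0, completes. Q0=[P1,P2,P3] Q1=[P4] Q2=[]
t=35-38: P1@Q0 runs 3, rem=3, I/O yield, promote→Q0. Q0=[P2,P3,P1] Q1=[P4] Q2=[]
t=38-39: P2@Q0 runs 1, rem=0, completes. Q0=[P3,P1] Q1=[P4] Q2=[]
t=39-41: P3@Q0 runs 2, rem=5, I/O yield, promote→Q0. Q0=[P1,P3] Q1=[P4] Q2=[]
t=41-44: P1@Q0 runs 3, rem=0, completes. Q0=[P3] Q1=[P4] Q2=[]
t=44-46: P3@Q0 runs 2, rem=3, I/O yield, promote→Q0. Q0=[P3] Q1=[P4] Q2=[]
t=46-48: P3@Q0 runs 2, rem=1, I/O yield, promote→Q0. Q0=[P3] Q1=[P4] Q2=[]
t=48-49: P3@Q0 runs 1, rem=0, completes. Q0=[] Q1=[P4] Q2=[]
t=49-55: P4@Q1 runs 6, rem=6, quantum used, demote→Q2. Q0=[] Q1=[] Q2=[P4]
t=55-61: P4@Q2 runs 6, rem=0, completes. Q0=[] Q1=[] Q2=[]

Answer: 0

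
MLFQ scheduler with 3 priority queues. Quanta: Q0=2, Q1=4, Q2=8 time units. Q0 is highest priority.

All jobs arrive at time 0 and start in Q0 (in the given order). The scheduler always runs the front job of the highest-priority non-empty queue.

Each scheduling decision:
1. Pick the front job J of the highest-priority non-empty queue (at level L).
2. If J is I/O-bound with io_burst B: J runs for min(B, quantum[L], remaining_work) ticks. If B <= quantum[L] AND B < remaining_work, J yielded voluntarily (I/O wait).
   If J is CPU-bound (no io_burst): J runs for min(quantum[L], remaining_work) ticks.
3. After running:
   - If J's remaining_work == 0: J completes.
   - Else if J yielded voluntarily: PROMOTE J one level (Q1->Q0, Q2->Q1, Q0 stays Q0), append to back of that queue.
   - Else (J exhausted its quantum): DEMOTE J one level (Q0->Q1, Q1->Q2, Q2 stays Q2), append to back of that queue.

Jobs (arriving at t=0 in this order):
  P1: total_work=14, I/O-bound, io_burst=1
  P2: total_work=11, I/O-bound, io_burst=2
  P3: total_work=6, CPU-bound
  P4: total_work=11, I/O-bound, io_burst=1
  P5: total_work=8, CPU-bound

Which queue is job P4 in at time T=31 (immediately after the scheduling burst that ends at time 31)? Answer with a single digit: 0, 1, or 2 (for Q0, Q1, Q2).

Answer: 0

Derivation:
t=0-1: P1@Q0 runs 1, rem=13, I/O yield, promote→Q0. Q0=[P2,P3,P4,P5,P1] Q1=[] Q2=[]
t=1-3: P2@Q0 runs 2, rem=9, I/O yield, promote→Q0. Q0=[P3,P4,P5,P1,P2] Q1=[] Q2=[]
t=3-5: P3@Q0 runs 2, rem=4, quantum used, demote→Q1. Q0=[P4,P5,P1,P2] Q1=[P3] Q2=[]
t=5-6: P4@Q0 runs 1, rem=10, I/O yield, promote→Q0. Q0=[P5,P1,P2,P4] Q1=[P3] Q2=[]
t=6-8: P5@Q0 runs 2, rem=6, quantum used, demote→Q1. Q0=[P1,P2,P4] Q1=[P3,P5] Q2=[]
t=8-9: P1@Q0 runs 1, rem=12, I/O yield, promote→Q0. Q0=[P2,P4,P1] Q1=[P3,P5] Q2=[]
t=9-11: P2@Q0 runs 2, rem=7, I/O yield, promote→Q0. Q0=[P4,P1,P2] Q1=[P3,P5] Q2=[]
t=11-12: P4@Q0 runs 1, rem=9, I/O yield, promote→Q0. Q0=[P1,P2,P4] Q1=[P3,P5] Q2=[]
t=12-13: P1@Q0 runs 1, rem=11, I/O yield, promote→Q0. Q0=[P2,P4,P1] Q1=[P3,P5] Q2=[]
t=13-15: P2@Q0 runs 2, rem=5, I/O yield, promote→Q0. Q0=[P4,P1,P2] Q1=[P3,P5] Q2=[]
t=15-16: P4@Q0 runs 1, rem=8, I/O yield, promote→Q0. Q0=[P1,P2,P4] Q1=[P3,P5] Q2=[]
t=16-17: P1@Q0 runs 1, rem=10, I/O yield, promote→Q0. Q0=[P2,P4,P1] Q1=[P3,P5] Q2=[]
t=17-19: P2@Q0 runs 2, rem=3, I/O yield, promote→Q0. Q0=[P4,P1,P2] Q1=[P3,P5] Q2=[]
t=19-20: P4@Q0 runs 1, rem=7, I/O yield, promote→Q0. Q0=[P1,P2,P4] Q1=[P3,P5] Q2=[]
t=20-21: P1@Q0 runs 1, rem=9, I/O yield, promote→Q0. Q0=[P2,P4,P1] Q1=[P3,P5] Q2=[]
t=21-23: P2@Q0 runs 2, rem=1, I/O yield, promote→Q0. Q0=[P4,P1,P2] Q1=[P3,P5] Q2=[]
t=23-24: P4@Q0 runs 1, rem=6, I/O yield, promote→Q0. Q0=[P1,P2,P4] Q1=[P3,P5] Q2=[]
t=24-25: P1@Q0 runs 1, rem=8, I/O yield, promote→Q0. Q0=[P2,P4,P1] Q1=[P3,P5] Q2=[]
t=25-26: P2@Q0 runs 1, rem=0, completes. Q0=[P4,P1] Q1=[P3,P5] Q2=[]
t=26-27: P4@Q0 runs 1, rem=5, I/O yield, promote→Q0. Q0=[P1,P4] Q1=[P3,P5] Q2=[]
t=27-28: P1@Q0 runs 1, rem=7, I/O yield, promote→Q0. Q0=[P4,P1] Q1=[P3,P5] Q2=[]
t=28-29: P4@Q0 runs 1, rem=4, I/O yield, promote→Q0. Q0=[P1,P4] Q1=[P3,P5] Q2=[]
t=29-30: P1@Q0 runs 1, rem=6, I/O yield, promote→Q0. Q0=[P4,P1] Q1=[P3,P5] Q2=[]
t=30-31: P4@Q0 runs 1, rem=3, I/O yield, promote→Q0. Q0=[P1,P4] Q1=[P3,P5] Q2=[]
t=31-32: P1@Q0 runs 1, rem=5, I/O yield, promote→Q0. Q0=[P4,P1] Q1=[P3,P5] Q2=[]
t=32-33: P4@Q0 runs 1, rem=2, I/O yield, promote→Q0. Q0=[P1,P4] Q1=[P3,P5] Q2=[]
t=33-34: P1@Q0 runs 1, rem=4, I/O yield, promote→Q0. Q0=[P4,P1] Q1=[P3,P5] Q2=[]
t=34-35: P4@Q0 runs 1, rem=1, I/O yield, promote→Q0. Q0=[P1,P4] Q1=[P3,P5] Q2=[]
t=35-36: P1@Q0 runs 1, rem=3, I/O yield, promote→Q0. Q0=[P4,P1] Q1=[P3,P5] Q2=[]
t=36-37: P4@Q0 runs 1, rem=0, completes. Q0=[P1] Q1=[P3,P5] Q2=[]
t=37-38: P1@Q0 runs 1, rem=2, I/O yield, promote→Q0. Q0=[P1] Q1=[P3,P5] Q2=[]
t=38-39: P1@Q0 runs 1, rem=1, I/O yield, promote→Q0. Q0=[P1] Q1=[P3,P5] Q2=[]
t=39-40: P1@Q0 runs 1, rem=0, completes. Q0=[] Q1=[P3,P5] Q2=[]
t=40-44: P3@Q1 runs 4, rem=0, completes. Q0=[] Q1=[P5] Q2=[]
t=44-48: P5@Q1 runs 4, rem=2, quantum used, demote→Q2. Q0=[] Q1=[] Q2=[P5]
t=48-50: P5@Q2 runs 2, rem=0, completes. Q0=[] Q1=[] Q2=[]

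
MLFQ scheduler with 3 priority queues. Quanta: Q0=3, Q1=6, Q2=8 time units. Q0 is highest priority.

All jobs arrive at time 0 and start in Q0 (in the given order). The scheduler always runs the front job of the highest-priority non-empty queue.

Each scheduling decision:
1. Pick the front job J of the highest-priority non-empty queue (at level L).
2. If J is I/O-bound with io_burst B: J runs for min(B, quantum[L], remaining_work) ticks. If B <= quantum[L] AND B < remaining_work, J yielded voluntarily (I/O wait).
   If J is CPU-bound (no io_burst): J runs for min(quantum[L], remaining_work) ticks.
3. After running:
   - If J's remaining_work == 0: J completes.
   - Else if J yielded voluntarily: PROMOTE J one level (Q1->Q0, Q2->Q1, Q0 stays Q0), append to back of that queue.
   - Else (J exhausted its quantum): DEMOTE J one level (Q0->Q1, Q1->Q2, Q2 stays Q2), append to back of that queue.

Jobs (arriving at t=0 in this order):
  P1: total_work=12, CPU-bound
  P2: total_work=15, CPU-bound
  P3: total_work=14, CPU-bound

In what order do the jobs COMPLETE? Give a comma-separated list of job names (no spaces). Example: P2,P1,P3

t=0-3: P1@Q0 runs 3, rem=9, quantum used, demote→Q1. Q0=[P2,P3] Q1=[P1] Q2=[]
t=3-6: P2@Q0 runs 3, rem=12, quantum used, demote→Q1. Q0=[P3] Q1=[P1,P2] Q2=[]
t=6-9: P3@Q0 runs 3, rem=11, quantum used, demote→Q1. Q0=[] Q1=[P1,P2,P3] Q2=[]
t=9-15: P1@Q1 runs 6, rem=3, quantum used, demote→Q2. Q0=[] Q1=[P2,P3] Q2=[P1]
t=15-21: P2@Q1 runs 6, rem=6, quantum used, demote→Q2. Q0=[] Q1=[P3] Q2=[P1,P2]
t=21-27: P3@Q1 runs 6, rem=5, quantum used, demote→Q2. Q0=[] Q1=[] Q2=[P1,P2,P3]
t=27-30: P1@Q2 runs 3, rem=0, completes. Q0=[] Q1=[] Q2=[P2,P3]
t=30-36: P2@Q2 runs 6, rem=0, completes. Q0=[] Q1=[] Q2=[P3]
t=36-41: P3@Q2 runs 5, rem=0, completes. Q0=[] Q1=[] Q2=[]

Answer: P1,P2,P3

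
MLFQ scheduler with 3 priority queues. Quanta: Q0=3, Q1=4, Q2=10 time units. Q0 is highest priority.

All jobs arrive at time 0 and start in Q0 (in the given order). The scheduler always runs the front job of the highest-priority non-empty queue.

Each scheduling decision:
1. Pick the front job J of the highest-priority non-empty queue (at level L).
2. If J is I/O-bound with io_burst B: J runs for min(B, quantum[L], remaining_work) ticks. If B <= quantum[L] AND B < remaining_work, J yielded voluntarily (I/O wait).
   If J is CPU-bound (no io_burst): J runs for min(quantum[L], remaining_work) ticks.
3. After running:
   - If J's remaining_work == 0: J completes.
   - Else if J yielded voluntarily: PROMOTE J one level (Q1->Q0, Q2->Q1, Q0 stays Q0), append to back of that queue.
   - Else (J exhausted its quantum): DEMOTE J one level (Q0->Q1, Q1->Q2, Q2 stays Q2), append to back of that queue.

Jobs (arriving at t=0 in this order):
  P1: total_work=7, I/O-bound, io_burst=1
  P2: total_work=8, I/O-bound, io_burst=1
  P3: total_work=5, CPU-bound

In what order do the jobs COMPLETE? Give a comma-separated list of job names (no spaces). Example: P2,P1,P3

Answer: P1,P2,P3

Derivation:
t=0-1: P1@Q0 runs 1, rem=6, I/O yield, promote→Q0. Q0=[P2,P3,P1] Q1=[] Q2=[]
t=1-2: P2@Q0 runs 1, rem=7, I/O yield, promote→Q0. Q0=[P3,P1,P2] Q1=[] Q2=[]
t=2-5: P3@Q0 runs 3, rem=2, quantum used, demote→Q1. Q0=[P1,P2] Q1=[P3] Q2=[]
t=5-6: P1@Q0 runs 1, rem=5, I/O yield, promote→Q0. Q0=[P2,P1] Q1=[P3] Q2=[]
t=6-7: P2@Q0 runs 1, rem=6, I/O yield, promote→Q0. Q0=[P1,P2] Q1=[P3] Q2=[]
t=7-8: P1@Q0 runs 1, rem=4, I/O yield, promote→Q0. Q0=[P2,P1] Q1=[P3] Q2=[]
t=8-9: P2@Q0 runs 1, rem=5, I/O yield, promote→Q0. Q0=[P1,P2] Q1=[P3] Q2=[]
t=9-10: P1@Q0 runs 1, rem=3, I/O yield, promote→Q0. Q0=[P2,P1] Q1=[P3] Q2=[]
t=10-11: P2@Q0 runs 1, rem=4, I/O yield, promote→Q0. Q0=[P1,P2] Q1=[P3] Q2=[]
t=11-12: P1@Q0 runs 1, rem=2, I/O yield, promote→Q0. Q0=[P2,P1] Q1=[P3] Q2=[]
t=12-13: P2@Q0 runs 1, rem=3, I/O yield, promote→Q0. Q0=[P1,P2] Q1=[P3] Q2=[]
t=13-14: P1@Q0 runs 1, rem=1, I/O yield, promote→Q0. Q0=[P2,P1] Q1=[P3] Q2=[]
t=14-15: P2@Q0 runs 1, rem=2, I/O yield, promote→Q0. Q0=[P1,P2] Q1=[P3] Q2=[]
t=15-16: P1@Q0 runs 1, rem=0, completes. Q0=[P2] Q1=[P3] Q2=[]
t=16-17: P2@Q0 runs 1, rem=1, I/O yield, promote→Q0. Q0=[P2] Q1=[P3] Q2=[]
t=17-18: P2@Q0 runs 1, rem=0, completes. Q0=[] Q1=[P3] Q2=[]
t=18-20: P3@Q1 runs 2, rem=0, completes. Q0=[] Q1=[] Q2=[]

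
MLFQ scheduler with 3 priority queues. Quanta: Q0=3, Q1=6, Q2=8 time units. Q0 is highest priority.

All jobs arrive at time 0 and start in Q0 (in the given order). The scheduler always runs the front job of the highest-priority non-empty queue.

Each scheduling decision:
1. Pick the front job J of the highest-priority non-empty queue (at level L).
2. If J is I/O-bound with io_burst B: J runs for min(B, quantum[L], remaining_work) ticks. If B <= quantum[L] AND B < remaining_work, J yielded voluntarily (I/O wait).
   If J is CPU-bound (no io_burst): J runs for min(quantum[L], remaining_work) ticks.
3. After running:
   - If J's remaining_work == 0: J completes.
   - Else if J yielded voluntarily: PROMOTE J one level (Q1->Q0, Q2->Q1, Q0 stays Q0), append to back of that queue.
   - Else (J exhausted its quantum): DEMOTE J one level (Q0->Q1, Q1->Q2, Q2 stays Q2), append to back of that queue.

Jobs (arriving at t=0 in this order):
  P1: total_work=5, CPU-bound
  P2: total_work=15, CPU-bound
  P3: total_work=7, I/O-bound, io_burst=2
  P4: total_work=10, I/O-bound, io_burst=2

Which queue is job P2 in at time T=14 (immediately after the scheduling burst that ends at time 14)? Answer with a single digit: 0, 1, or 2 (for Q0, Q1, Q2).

t=0-3: P1@Q0 runs 3, rem=2, quantum used, demote→Q1. Q0=[P2,P3,P4] Q1=[P1] Q2=[]
t=3-6: P2@Q0 runs 3, rem=12, quantum used, demote→Q1. Q0=[P3,P4] Q1=[P1,P2] Q2=[]
t=6-8: P3@Q0 runs 2, rem=5, I/O yield, promote→Q0. Q0=[P4,P3] Q1=[P1,P2] Q2=[]
t=8-10: P4@Q0 runs 2, rem=8, I/O yield, promote→Q0. Q0=[P3,P4] Q1=[P1,P2] Q2=[]
t=10-12: P3@Q0 runs 2, rem=3, I/O yield, promote→Q0. Q0=[P4,P3] Q1=[P1,P2] Q2=[]
t=12-14: P4@Q0 runs 2, rem=6, I/O yield, promote→Q0. Q0=[P3,P4] Q1=[P1,P2] Q2=[]
t=14-16: P3@Q0 runs 2, rem=1, I/O yield, promote→Q0. Q0=[P4,P3] Q1=[P1,P2] Q2=[]
t=16-18: P4@Q0 runs 2, rem=4, I/O yield, promote→Q0. Q0=[P3,P4] Q1=[P1,P2] Q2=[]
t=18-19: P3@Q0 runs 1, rem=0, completes. Q0=[P4] Q1=[P1,P2] Q2=[]
t=19-21: P4@Q0 runs 2, rem=2, I/O yield, promote→Q0. Q0=[P4] Q1=[P1,P2] Q2=[]
t=21-23: P4@Q0 runs 2, rem=0, completes. Q0=[] Q1=[P1,P2] Q2=[]
t=23-25: P1@Q1 runs 2, rem=0, completes. Q0=[] Q1=[P2] Q2=[]
t=25-31: P2@Q1 runs 6, rem=6, quantum used, demote→Q2. Q0=[] Q1=[] Q2=[P2]
t=31-37: P2@Q2 runs 6, rem=0, completes. Q0=[] Q1=[] Q2=[]

Answer: 1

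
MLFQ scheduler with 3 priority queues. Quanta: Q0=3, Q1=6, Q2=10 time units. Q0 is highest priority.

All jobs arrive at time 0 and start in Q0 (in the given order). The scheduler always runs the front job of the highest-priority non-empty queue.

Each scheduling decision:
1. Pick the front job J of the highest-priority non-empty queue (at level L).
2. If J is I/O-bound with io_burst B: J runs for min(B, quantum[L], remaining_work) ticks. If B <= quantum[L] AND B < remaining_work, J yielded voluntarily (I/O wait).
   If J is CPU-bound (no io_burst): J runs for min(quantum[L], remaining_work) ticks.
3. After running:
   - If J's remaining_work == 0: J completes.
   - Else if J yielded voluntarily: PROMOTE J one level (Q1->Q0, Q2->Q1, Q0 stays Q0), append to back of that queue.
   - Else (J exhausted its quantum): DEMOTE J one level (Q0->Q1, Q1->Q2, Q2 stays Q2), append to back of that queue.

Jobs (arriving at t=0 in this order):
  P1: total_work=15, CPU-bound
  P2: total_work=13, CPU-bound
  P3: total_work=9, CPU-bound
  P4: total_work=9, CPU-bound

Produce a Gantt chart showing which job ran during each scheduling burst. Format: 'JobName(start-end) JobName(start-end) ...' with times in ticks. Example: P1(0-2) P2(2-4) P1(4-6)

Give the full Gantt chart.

Answer: P1(0-3) P2(3-6) P3(6-9) P4(9-12) P1(12-18) P2(18-24) P3(24-30) P4(30-36) P1(36-42) P2(42-46)

Derivation:
t=0-3: P1@Q0 runs 3, rem=12, quantum used, demote→Q1. Q0=[P2,P3,P4] Q1=[P1] Q2=[]
t=3-6: P2@Q0 runs 3, rem=10, quantum used, demote→Q1. Q0=[P3,P4] Q1=[P1,P2] Q2=[]
t=6-9: P3@Q0 runs 3, rem=6, quantum used, demote→Q1. Q0=[P4] Q1=[P1,P2,P3] Q2=[]
t=9-12: P4@Q0 runs 3, rem=6, quantum used, demote→Q1. Q0=[] Q1=[P1,P2,P3,P4] Q2=[]
t=12-18: P1@Q1 runs 6, rem=6, quantum used, demote→Q2. Q0=[] Q1=[P2,P3,P4] Q2=[P1]
t=18-24: P2@Q1 runs 6, rem=4, quantum used, demote→Q2. Q0=[] Q1=[P3,P4] Q2=[P1,P2]
t=24-30: P3@Q1 runs 6, rem=0, completes. Q0=[] Q1=[P4] Q2=[P1,P2]
t=30-36: P4@Q1 runs 6, rem=0, completes. Q0=[] Q1=[] Q2=[P1,P2]
t=36-42: P1@Q2 runs 6, rem=0, completes. Q0=[] Q1=[] Q2=[P2]
t=42-46: P2@Q2 runs 4, rem=0, completes. Q0=[] Q1=[] Q2=[]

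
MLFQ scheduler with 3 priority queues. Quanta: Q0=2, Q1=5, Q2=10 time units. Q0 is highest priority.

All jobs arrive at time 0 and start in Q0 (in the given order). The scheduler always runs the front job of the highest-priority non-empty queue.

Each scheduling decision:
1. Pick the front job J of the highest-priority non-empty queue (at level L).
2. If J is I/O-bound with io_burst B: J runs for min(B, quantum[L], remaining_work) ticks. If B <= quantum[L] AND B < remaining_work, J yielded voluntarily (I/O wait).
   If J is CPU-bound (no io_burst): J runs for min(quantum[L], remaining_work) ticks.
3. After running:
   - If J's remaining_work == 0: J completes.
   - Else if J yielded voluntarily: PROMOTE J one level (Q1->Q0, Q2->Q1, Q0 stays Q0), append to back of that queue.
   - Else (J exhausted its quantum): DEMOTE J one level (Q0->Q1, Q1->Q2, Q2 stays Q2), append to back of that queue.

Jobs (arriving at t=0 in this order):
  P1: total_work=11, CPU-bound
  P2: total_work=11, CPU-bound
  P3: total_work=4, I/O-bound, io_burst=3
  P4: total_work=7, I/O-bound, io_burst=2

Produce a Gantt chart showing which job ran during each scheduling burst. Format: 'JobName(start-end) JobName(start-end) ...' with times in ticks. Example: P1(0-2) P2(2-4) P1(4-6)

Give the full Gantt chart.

t=0-2: P1@Q0 runs 2, rem=9, quantum used, demote→Q1. Q0=[P2,P3,P4] Q1=[P1] Q2=[]
t=2-4: P2@Q0 runs 2, rem=9, quantum used, demote→Q1. Q0=[P3,P4] Q1=[P1,P2] Q2=[]
t=4-6: P3@Q0 runs 2, rem=2, quantum used, demote→Q1. Q0=[P4] Q1=[P1,P2,P3] Q2=[]
t=6-8: P4@Q0 runs 2, rem=5, I/O yield, promote→Q0. Q0=[P4] Q1=[P1,P2,P3] Q2=[]
t=8-10: P4@Q0 runs 2, rem=3, I/O yield, promote→Q0. Q0=[P4] Q1=[P1,P2,P3] Q2=[]
t=10-12: P4@Q0 runs 2, rem=1, I/O yield, promote→Q0. Q0=[P4] Q1=[P1,P2,P3] Q2=[]
t=12-13: P4@Q0 runs 1, rem=0, completes. Q0=[] Q1=[P1,P2,P3] Q2=[]
t=13-18: P1@Q1 runs 5, rem=4, quantum used, demote→Q2. Q0=[] Q1=[P2,P3] Q2=[P1]
t=18-23: P2@Q1 runs 5, rem=4, quantum used, demote→Q2. Q0=[] Q1=[P3] Q2=[P1,P2]
t=23-25: P3@Q1 runs 2, rem=0, completes. Q0=[] Q1=[] Q2=[P1,P2]
t=25-29: P1@Q2 runs 4, rem=0, completes. Q0=[] Q1=[] Q2=[P2]
t=29-33: P2@Q2 runs 4, rem=0, completes. Q0=[] Q1=[] Q2=[]

Answer: P1(0-2) P2(2-4) P3(4-6) P4(6-8) P4(8-10) P4(10-12) P4(12-13) P1(13-18) P2(18-23) P3(23-25) P1(25-29) P2(29-33)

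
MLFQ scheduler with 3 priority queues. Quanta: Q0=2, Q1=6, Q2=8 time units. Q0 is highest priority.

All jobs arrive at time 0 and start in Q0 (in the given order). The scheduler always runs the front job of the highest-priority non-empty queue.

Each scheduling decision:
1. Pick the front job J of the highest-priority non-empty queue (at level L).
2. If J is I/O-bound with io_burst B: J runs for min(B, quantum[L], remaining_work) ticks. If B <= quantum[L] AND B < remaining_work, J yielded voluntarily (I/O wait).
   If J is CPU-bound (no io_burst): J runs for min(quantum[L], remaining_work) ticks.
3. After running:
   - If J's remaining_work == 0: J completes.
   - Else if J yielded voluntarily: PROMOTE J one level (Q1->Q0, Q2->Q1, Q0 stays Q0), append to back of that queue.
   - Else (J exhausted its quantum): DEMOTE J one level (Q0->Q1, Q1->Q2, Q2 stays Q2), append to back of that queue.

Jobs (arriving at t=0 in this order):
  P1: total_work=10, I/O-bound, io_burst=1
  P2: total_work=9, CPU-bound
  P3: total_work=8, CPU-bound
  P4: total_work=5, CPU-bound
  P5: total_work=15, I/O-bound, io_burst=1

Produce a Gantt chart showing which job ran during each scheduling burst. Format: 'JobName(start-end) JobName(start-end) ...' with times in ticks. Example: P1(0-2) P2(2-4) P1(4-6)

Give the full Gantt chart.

Answer: P1(0-1) P2(1-3) P3(3-5) P4(5-7) P5(7-8) P1(8-9) P5(9-10) P1(10-11) P5(11-12) P1(12-13) P5(13-14) P1(14-15) P5(15-16) P1(16-17) P5(17-18) P1(18-19) P5(19-20) P1(20-21) P5(21-22) P1(22-23) P5(23-24) P1(24-25) P5(25-26) P5(26-27) P5(27-28) P5(28-29) P5(29-30) P5(30-31) P2(31-37) P3(37-43) P4(43-46) P2(46-47)

Derivation:
t=0-1: P1@Q0 runs 1, rem=9, I/O yield, promote→Q0. Q0=[P2,P3,P4,P5,P1] Q1=[] Q2=[]
t=1-3: P2@Q0 runs 2, rem=7, quantum used, demote→Q1. Q0=[P3,P4,P5,P1] Q1=[P2] Q2=[]
t=3-5: P3@Q0 runs 2, rem=6, quantum used, demote→Q1. Q0=[P4,P5,P1] Q1=[P2,P3] Q2=[]
t=5-7: P4@Q0 runs 2, rem=3, quantum used, demote→Q1. Q0=[P5,P1] Q1=[P2,P3,P4] Q2=[]
t=7-8: P5@Q0 runs 1, rem=14, I/O yield, promote→Q0. Q0=[P1,P5] Q1=[P2,P3,P4] Q2=[]
t=8-9: P1@Q0 runs 1, rem=8, I/O yield, promote→Q0. Q0=[P5,P1] Q1=[P2,P3,P4] Q2=[]
t=9-10: P5@Q0 runs 1, rem=13, I/O yield, promote→Q0. Q0=[P1,P5] Q1=[P2,P3,P4] Q2=[]
t=10-11: P1@Q0 runs 1, rem=7, I/O yield, promote→Q0. Q0=[P5,P1] Q1=[P2,P3,P4] Q2=[]
t=11-12: P5@Q0 runs 1, rem=12, I/O yield, promote→Q0. Q0=[P1,P5] Q1=[P2,P3,P4] Q2=[]
t=12-13: P1@Q0 runs 1, rem=6, I/O yield, promote→Q0. Q0=[P5,P1] Q1=[P2,P3,P4] Q2=[]
t=13-14: P5@Q0 runs 1, rem=11, I/O yield, promote→Q0. Q0=[P1,P5] Q1=[P2,P3,P4] Q2=[]
t=14-15: P1@Q0 runs 1, rem=5, I/O yield, promote→Q0. Q0=[P5,P1] Q1=[P2,P3,P4] Q2=[]
t=15-16: P5@Q0 runs 1, rem=10, I/O yield, promote→Q0. Q0=[P1,P5] Q1=[P2,P3,P4] Q2=[]
t=16-17: P1@Q0 runs 1, rem=4, I/O yield, promote→Q0. Q0=[P5,P1] Q1=[P2,P3,P4] Q2=[]
t=17-18: P5@Q0 runs 1, rem=9, I/O yield, promote→Q0. Q0=[P1,P5] Q1=[P2,P3,P4] Q2=[]
t=18-19: P1@Q0 runs 1, rem=3, I/O yield, promote→Q0. Q0=[P5,P1] Q1=[P2,P3,P4] Q2=[]
t=19-20: P5@Q0 runs 1, rem=8, I/O yield, promote→Q0. Q0=[P1,P5] Q1=[P2,P3,P4] Q2=[]
t=20-21: P1@Q0 runs 1, rem=2, I/O yield, promote→Q0. Q0=[P5,P1] Q1=[P2,P3,P4] Q2=[]
t=21-22: P5@Q0 runs 1, rem=7, I/O yield, promote→Q0. Q0=[P1,P5] Q1=[P2,P3,P4] Q2=[]
t=22-23: P1@Q0 runs 1, rem=1, I/O yield, promote→Q0. Q0=[P5,P1] Q1=[P2,P3,P4] Q2=[]
t=23-24: P5@Q0 runs 1, rem=6, I/O yield, promote→Q0. Q0=[P1,P5] Q1=[P2,P3,P4] Q2=[]
t=24-25: P1@Q0 runs 1, rem=0, completes. Q0=[P5] Q1=[P2,P3,P4] Q2=[]
t=25-26: P5@Q0 runs 1, rem=5, I/O yield, promote→Q0. Q0=[P5] Q1=[P2,P3,P4] Q2=[]
t=26-27: P5@Q0 runs 1, rem=4, I/O yield, promote→Q0. Q0=[P5] Q1=[P2,P3,P4] Q2=[]
t=27-28: P5@Q0 runs 1, rem=3, I/O yield, promote→Q0. Q0=[P5] Q1=[P2,P3,P4] Q2=[]
t=28-29: P5@Q0 runs 1, rem=2, I/O yield, promote→Q0. Q0=[P5] Q1=[P2,P3,P4] Q2=[]
t=29-30: P5@Q0 runs 1, rem=1, I/O yield, promote→Q0. Q0=[P5] Q1=[P2,P3,P4] Q2=[]
t=30-31: P5@Q0 runs 1, rem=0, completes. Q0=[] Q1=[P2,P3,P4] Q2=[]
t=31-37: P2@Q1 runs 6, rem=1, quantum used, demote→Q2. Q0=[] Q1=[P3,P4] Q2=[P2]
t=37-43: P3@Q1 runs 6, rem=0, completes. Q0=[] Q1=[P4] Q2=[P2]
t=43-46: P4@Q1 runs 3, rem=0, completes. Q0=[] Q1=[] Q2=[P2]
t=46-47: P2@Q2 runs 1, rem=0, completes. Q0=[] Q1=[] Q2=[]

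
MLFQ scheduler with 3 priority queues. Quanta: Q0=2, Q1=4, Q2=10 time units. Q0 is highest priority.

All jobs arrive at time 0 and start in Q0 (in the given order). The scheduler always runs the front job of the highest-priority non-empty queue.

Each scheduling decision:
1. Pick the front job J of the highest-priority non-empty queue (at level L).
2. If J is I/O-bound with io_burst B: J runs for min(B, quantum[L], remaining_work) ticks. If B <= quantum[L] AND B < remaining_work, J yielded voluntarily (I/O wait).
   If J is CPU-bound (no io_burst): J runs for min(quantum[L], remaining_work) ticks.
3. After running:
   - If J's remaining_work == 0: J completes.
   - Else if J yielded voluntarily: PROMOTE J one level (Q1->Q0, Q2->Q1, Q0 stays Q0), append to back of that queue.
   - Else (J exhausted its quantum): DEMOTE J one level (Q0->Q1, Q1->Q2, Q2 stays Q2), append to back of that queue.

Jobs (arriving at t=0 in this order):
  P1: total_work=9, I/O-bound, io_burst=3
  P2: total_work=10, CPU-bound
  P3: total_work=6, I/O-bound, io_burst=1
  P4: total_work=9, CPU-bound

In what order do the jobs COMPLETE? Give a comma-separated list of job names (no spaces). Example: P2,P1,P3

Answer: P3,P1,P2,P4

Derivation:
t=0-2: P1@Q0 runs 2, rem=7, quantum used, demote→Q1. Q0=[P2,P3,P4] Q1=[P1] Q2=[]
t=2-4: P2@Q0 runs 2, rem=8, quantum used, demote→Q1. Q0=[P3,P4] Q1=[P1,P2] Q2=[]
t=4-5: P3@Q0 runs 1, rem=5, I/O yield, promote→Q0. Q0=[P4,P3] Q1=[P1,P2] Q2=[]
t=5-7: P4@Q0 runs 2, rem=7, quantum used, demote→Q1. Q0=[P3] Q1=[P1,P2,P4] Q2=[]
t=7-8: P3@Q0 runs 1, rem=4, I/O yield, promote→Q0. Q0=[P3] Q1=[P1,P2,P4] Q2=[]
t=8-9: P3@Q0 runs 1, rem=3, I/O yield, promote→Q0. Q0=[P3] Q1=[P1,P2,P4] Q2=[]
t=9-10: P3@Q0 runs 1, rem=2, I/O yield, promote→Q0. Q0=[P3] Q1=[P1,P2,P4] Q2=[]
t=10-11: P3@Q0 runs 1, rem=1, I/O yield, promote→Q0. Q0=[P3] Q1=[P1,P2,P4] Q2=[]
t=11-12: P3@Q0 runs 1, rem=0, completes. Q0=[] Q1=[P1,P2,P4] Q2=[]
t=12-15: P1@Q1 runs 3, rem=4, I/O yield, promote→Q0. Q0=[P1] Q1=[P2,P4] Q2=[]
t=15-17: P1@Q0 runs 2, rem=2, quantum used, demote→Q1. Q0=[] Q1=[P2,P4,P1] Q2=[]
t=17-21: P2@Q1 runs 4, rem=4, quantum used, demote→Q2. Q0=[] Q1=[P4,P1] Q2=[P2]
t=21-25: P4@Q1 runs 4, rem=3, quantum used, demote→Q2. Q0=[] Q1=[P1] Q2=[P2,P4]
t=25-27: P1@Q1 runs 2, rem=0, completes. Q0=[] Q1=[] Q2=[P2,P4]
t=27-31: P2@Q2 runs 4, rem=0, completes. Q0=[] Q1=[] Q2=[P4]
t=31-34: P4@Q2 runs 3, rem=0, completes. Q0=[] Q1=[] Q2=[]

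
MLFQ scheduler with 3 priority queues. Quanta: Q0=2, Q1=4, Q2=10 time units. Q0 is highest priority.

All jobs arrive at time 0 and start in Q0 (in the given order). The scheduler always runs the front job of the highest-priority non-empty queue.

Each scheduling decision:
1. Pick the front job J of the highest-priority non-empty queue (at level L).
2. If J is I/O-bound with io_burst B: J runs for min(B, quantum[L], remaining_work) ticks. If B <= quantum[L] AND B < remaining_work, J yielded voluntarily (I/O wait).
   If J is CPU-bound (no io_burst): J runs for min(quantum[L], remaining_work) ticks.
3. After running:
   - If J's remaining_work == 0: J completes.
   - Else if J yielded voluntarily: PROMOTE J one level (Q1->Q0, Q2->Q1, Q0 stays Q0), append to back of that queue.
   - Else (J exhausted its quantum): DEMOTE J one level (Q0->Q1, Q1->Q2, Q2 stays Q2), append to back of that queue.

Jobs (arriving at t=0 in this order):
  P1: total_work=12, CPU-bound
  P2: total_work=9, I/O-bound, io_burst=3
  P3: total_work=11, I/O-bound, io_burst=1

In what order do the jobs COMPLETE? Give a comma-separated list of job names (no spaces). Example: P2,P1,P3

Answer: P3,P2,P1

Derivation:
t=0-2: P1@Q0 runs 2, rem=10, quantum used, demote→Q1. Q0=[P2,P3] Q1=[P1] Q2=[]
t=2-4: P2@Q0 runs 2, rem=7, quantum used, demote→Q1. Q0=[P3] Q1=[P1,P2] Q2=[]
t=4-5: P3@Q0 runs 1, rem=10, I/O yield, promote→Q0. Q0=[P3] Q1=[P1,P2] Q2=[]
t=5-6: P3@Q0 runs 1, rem=9, I/O yield, promote→Q0. Q0=[P3] Q1=[P1,P2] Q2=[]
t=6-7: P3@Q0 runs 1, rem=8, I/O yield, promote→Q0. Q0=[P3] Q1=[P1,P2] Q2=[]
t=7-8: P3@Q0 runs 1, rem=7, I/O yield, promote→Q0. Q0=[P3] Q1=[P1,P2] Q2=[]
t=8-9: P3@Q0 runs 1, rem=6, I/O yield, promote→Q0. Q0=[P3] Q1=[P1,P2] Q2=[]
t=9-10: P3@Q0 runs 1, rem=5, I/O yield, promote→Q0. Q0=[P3] Q1=[P1,P2] Q2=[]
t=10-11: P3@Q0 runs 1, rem=4, I/O yield, promote→Q0. Q0=[P3] Q1=[P1,P2] Q2=[]
t=11-12: P3@Q0 runs 1, rem=3, I/O yield, promote→Q0. Q0=[P3] Q1=[P1,P2] Q2=[]
t=12-13: P3@Q0 runs 1, rem=2, I/O yield, promote→Q0. Q0=[P3] Q1=[P1,P2] Q2=[]
t=13-14: P3@Q0 runs 1, rem=1, I/O yield, promote→Q0. Q0=[P3] Q1=[P1,P2] Q2=[]
t=14-15: P3@Q0 runs 1, rem=0, completes. Q0=[] Q1=[P1,P2] Q2=[]
t=15-19: P1@Q1 runs 4, rem=6, quantum used, demote→Q2. Q0=[] Q1=[P2] Q2=[P1]
t=19-22: P2@Q1 runs 3, rem=4, I/O yield, promote→Q0. Q0=[P2] Q1=[] Q2=[P1]
t=22-24: P2@Q0 runs 2, rem=2, quantum used, demote→Q1. Q0=[] Q1=[P2] Q2=[P1]
t=24-26: P2@Q1 runs 2, rem=0, completes. Q0=[] Q1=[] Q2=[P1]
t=26-32: P1@Q2 runs 6, rem=0, completes. Q0=[] Q1=[] Q2=[]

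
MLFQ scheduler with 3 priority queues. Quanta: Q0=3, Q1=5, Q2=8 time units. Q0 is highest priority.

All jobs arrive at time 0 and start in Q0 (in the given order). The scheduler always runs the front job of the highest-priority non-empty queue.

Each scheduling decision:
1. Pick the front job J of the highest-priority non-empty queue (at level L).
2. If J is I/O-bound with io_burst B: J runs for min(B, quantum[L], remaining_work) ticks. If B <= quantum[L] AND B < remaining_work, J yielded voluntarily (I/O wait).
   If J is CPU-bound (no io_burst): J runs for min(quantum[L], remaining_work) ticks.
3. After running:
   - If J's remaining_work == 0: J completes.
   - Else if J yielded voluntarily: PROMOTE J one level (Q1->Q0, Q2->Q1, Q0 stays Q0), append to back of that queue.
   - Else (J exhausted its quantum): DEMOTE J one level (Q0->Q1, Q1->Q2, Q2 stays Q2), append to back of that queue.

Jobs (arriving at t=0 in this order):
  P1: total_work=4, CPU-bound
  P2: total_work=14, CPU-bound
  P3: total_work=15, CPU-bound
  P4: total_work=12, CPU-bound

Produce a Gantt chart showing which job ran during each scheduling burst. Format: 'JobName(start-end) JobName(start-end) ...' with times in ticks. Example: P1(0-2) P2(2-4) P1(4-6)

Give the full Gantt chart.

Answer: P1(0-3) P2(3-6) P3(6-9) P4(9-12) P1(12-13) P2(13-18) P3(18-23) P4(23-28) P2(28-34) P3(34-41) P4(41-45)

Derivation:
t=0-3: P1@Q0 runs 3, rem=1, quantum used, demote→Q1. Q0=[P2,P3,P4] Q1=[P1] Q2=[]
t=3-6: P2@Q0 runs 3, rem=11, quantum used, demote→Q1. Q0=[P3,P4] Q1=[P1,P2] Q2=[]
t=6-9: P3@Q0 runs 3, rem=12, quantum used, demote→Q1. Q0=[P4] Q1=[P1,P2,P3] Q2=[]
t=9-12: P4@Q0 runs 3, rem=9, quantum used, demote→Q1. Q0=[] Q1=[P1,P2,P3,P4] Q2=[]
t=12-13: P1@Q1 runs 1, rem=0, completes. Q0=[] Q1=[P2,P3,P4] Q2=[]
t=13-18: P2@Q1 runs 5, rem=6, quantum used, demote→Q2. Q0=[] Q1=[P3,P4] Q2=[P2]
t=18-23: P3@Q1 runs 5, rem=7, quantum used, demote→Q2. Q0=[] Q1=[P4] Q2=[P2,P3]
t=23-28: P4@Q1 runs 5, rem=4, quantum used, demote→Q2. Q0=[] Q1=[] Q2=[P2,P3,P4]
t=28-34: P2@Q2 runs 6, rem=0, completes. Q0=[] Q1=[] Q2=[P3,P4]
t=34-41: P3@Q2 runs 7, rem=0, completes. Q0=[] Q1=[] Q2=[P4]
t=41-45: P4@Q2 runs 4, rem=0, completes. Q0=[] Q1=[] Q2=[]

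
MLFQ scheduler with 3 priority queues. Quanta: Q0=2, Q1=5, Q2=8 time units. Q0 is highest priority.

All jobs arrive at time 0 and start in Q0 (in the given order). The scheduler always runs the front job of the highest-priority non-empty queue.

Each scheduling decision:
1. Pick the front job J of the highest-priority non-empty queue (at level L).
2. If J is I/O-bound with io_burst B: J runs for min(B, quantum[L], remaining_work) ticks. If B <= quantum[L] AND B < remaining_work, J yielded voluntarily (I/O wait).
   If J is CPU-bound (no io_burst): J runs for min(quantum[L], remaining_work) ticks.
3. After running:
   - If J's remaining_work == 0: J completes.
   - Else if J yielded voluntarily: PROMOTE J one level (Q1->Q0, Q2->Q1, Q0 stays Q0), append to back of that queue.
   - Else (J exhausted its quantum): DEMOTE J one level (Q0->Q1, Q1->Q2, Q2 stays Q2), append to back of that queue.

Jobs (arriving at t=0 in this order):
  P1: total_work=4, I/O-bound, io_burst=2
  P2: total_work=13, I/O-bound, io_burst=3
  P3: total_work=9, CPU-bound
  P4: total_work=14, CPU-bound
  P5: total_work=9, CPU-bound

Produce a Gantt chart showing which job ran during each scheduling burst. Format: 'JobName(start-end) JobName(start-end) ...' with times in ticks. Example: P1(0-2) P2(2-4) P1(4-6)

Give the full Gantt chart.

t=0-2: P1@Q0 runs 2, rem=2, I/O yield, promote→Q0. Q0=[P2,P3,P4,P5,P1] Q1=[] Q2=[]
t=2-4: P2@Q0 runs 2, rem=11, quantum used, demote→Q1. Q0=[P3,P4,P5,P1] Q1=[P2] Q2=[]
t=4-6: P3@Q0 runs 2, rem=7, quantum used, demote→Q1. Q0=[P4,P5,P1] Q1=[P2,P3] Q2=[]
t=6-8: P4@Q0 runs 2, rem=12, quantum used, demote→Q1. Q0=[P5,P1] Q1=[P2,P3,P4] Q2=[]
t=8-10: P5@Q0 runs 2, rem=7, quantum used, demote→Q1. Q0=[P1] Q1=[P2,P3,P4,P5] Q2=[]
t=10-12: P1@Q0 runs 2, rem=0, completes. Q0=[] Q1=[P2,P3,P4,P5] Q2=[]
t=12-15: P2@Q1 runs 3, rem=8, I/O yield, promote→Q0. Q0=[P2] Q1=[P3,P4,P5] Q2=[]
t=15-17: P2@Q0 runs 2, rem=6, quantum used, demote→Q1. Q0=[] Q1=[P3,P4,P5,P2] Q2=[]
t=17-22: P3@Q1 runs 5, rem=2, quantum used, demote→Q2. Q0=[] Q1=[P4,P5,P2] Q2=[P3]
t=22-27: P4@Q1 runs 5, rem=7, quantum used, demote→Q2. Q0=[] Q1=[P5,P2] Q2=[P3,P4]
t=27-32: P5@Q1 runs 5, rem=2, quantum used, demote→Q2. Q0=[] Q1=[P2] Q2=[P3,P4,P5]
t=32-35: P2@Q1 runs 3, rem=3, I/O yield, promote→Q0. Q0=[P2] Q1=[] Q2=[P3,P4,P5]
t=35-37: P2@Q0 runs 2, rem=1, quantum used, demote→Q1. Q0=[] Q1=[P2] Q2=[P3,P4,P5]
t=37-38: P2@Q1 runs 1, rem=0, completes. Q0=[] Q1=[] Q2=[P3,P4,P5]
t=38-40: P3@Q2 runs 2, rem=0, completes. Q0=[] Q1=[] Q2=[P4,P5]
t=40-47: P4@Q2 runs 7, rem=0, completes. Q0=[] Q1=[] Q2=[P5]
t=47-49: P5@Q2 runs 2, rem=0, completes. Q0=[] Q1=[] Q2=[]

Answer: P1(0-2) P2(2-4) P3(4-6) P4(6-8) P5(8-10) P1(10-12) P2(12-15) P2(15-17) P3(17-22) P4(22-27) P5(27-32) P2(32-35) P2(35-37) P2(37-38) P3(38-40) P4(40-47) P5(47-49)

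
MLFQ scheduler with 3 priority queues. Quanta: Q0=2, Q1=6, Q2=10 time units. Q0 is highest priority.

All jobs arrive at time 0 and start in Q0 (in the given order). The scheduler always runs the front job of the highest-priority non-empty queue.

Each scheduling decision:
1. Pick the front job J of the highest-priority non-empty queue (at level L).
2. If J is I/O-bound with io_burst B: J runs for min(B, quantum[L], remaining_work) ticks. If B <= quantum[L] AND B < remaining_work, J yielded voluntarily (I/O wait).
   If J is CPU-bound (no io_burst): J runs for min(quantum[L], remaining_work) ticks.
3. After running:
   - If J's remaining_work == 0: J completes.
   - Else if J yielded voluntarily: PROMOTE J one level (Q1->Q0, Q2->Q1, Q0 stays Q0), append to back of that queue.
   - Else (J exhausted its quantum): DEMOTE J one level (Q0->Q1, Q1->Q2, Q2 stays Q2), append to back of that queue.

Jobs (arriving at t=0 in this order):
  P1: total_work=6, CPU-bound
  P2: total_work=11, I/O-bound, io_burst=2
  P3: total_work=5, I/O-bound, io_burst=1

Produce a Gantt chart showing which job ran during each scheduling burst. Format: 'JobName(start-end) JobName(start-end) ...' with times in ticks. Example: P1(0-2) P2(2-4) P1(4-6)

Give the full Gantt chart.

Answer: P1(0-2) P2(2-4) P3(4-5) P2(5-7) P3(7-8) P2(8-10) P3(10-11) P2(11-13) P3(13-14) P2(14-16) P3(16-17) P2(17-18) P1(18-22)

Derivation:
t=0-2: P1@Q0 runs 2, rem=4, quantum used, demote→Q1. Q0=[P2,P3] Q1=[P1] Q2=[]
t=2-4: P2@Q0 runs 2, rem=9, I/O yield, promote→Q0. Q0=[P3,P2] Q1=[P1] Q2=[]
t=4-5: P3@Q0 runs 1, rem=4, I/O yield, promote→Q0. Q0=[P2,P3] Q1=[P1] Q2=[]
t=5-7: P2@Q0 runs 2, rem=7, I/O yield, promote→Q0. Q0=[P3,P2] Q1=[P1] Q2=[]
t=7-8: P3@Q0 runs 1, rem=3, I/O yield, promote→Q0. Q0=[P2,P3] Q1=[P1] Q2=[]
t=8-10: P2@Q0 runs 2, rem=5, I/O yield, promote→Q0. Q0=[P3,P2] Q1=[P1] Q2=[]
t=10-11: P3@Q0 runs 1, rem=2, I/O yield, promote→Q0. Q0=[P2,P3] Q1=[P1] Q2=[]
t=11-13: P2@Q0 runs 2, rem=3, I/O yield, promote→Q0. Q0=[P3,P2] Q1=[P1] Q2=[]
t=13-14: P3@Q0 runs 1, rem=1, I/O yield, promote→Q0. Q0=[P2,P3] Q1=[P1] Q2=[]
t=14-16: P2@Q0 runs 2, rem=1, I/O yield, promote→Q0. Q0=[P3,P2] Q1=[P1] Q2=[]
t=16-17: P3@Q0 runs 1, rem=0, completes. Q0=[P2] Q1=[P1] Q2=[]
t=17-18: P2@Q0 runs 1, rem=0, completes. Q0=[] Q1=[P1] Q2=[]
t=18-22: P1@Q1 runs 4, rem=0, completes. Q0=[] Q1=[] Q2=[]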